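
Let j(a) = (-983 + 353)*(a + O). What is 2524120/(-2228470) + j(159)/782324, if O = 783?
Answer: -82429686527/43584639107 ≈ -1.8913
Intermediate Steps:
j(a) = -493290 - 630*a (j(a) = (-983 + 353)*(a + 783) = -630*(783 + a) = -493290 - 630*a)
2524120/(-2228470) + j(159)/782324 = 2524120/(-2228470) + (-493290 - 630*159)/782324 = 2524120*(-1/2228470) + (-493290 - 100170)*(1/782324) = -252412/222847 - 593460*1/782324 = -252412/222847 - 148365/195581 = -82429686527/43584639107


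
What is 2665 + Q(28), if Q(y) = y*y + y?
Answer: 3477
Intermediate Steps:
Q(y) = y + y² (Q(y) = y² + y = y + y²)
2665 + Q(28) = 2665 + 28*(1 + 28) = 2665 + 28*29 = 2665 + 812 = 3477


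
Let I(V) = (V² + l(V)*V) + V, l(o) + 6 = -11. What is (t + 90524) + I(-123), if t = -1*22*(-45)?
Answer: 108611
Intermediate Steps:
t = 990 (t = -22*(-45) = 990)
l(o) = -17 (l(o) = -6 - 11 = -17)
I(V) = V² - 16*V (I(V) = (V² - 17*V) + V = V² - 16*V)
(t + 90524) + I(-123) = (990 + 90524) - 123*(-16 - 123) = 91514 - 123*(-139) = 91514 + 17097 = 108611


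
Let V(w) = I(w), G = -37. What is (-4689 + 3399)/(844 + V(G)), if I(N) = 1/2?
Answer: -860/563 ≈ -1.5275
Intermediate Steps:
I(N) = 1/2
V(w) = 1/2
(-4689 + 3399)/(844 + V(G)) = (-4689 + 3399)/(844 + 1/2) = -1290/1689/2 = -1290*2/1689 = -860/563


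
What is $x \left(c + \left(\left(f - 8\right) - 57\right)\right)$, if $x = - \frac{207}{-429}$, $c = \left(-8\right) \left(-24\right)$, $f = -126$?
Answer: $\frac{69}{143} \approx 0.48252$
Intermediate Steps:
$c = 192$
$x = \frac{69}{143}$ ($x = \left(-207\right) \left(- \frac{1}{429}\right) = \frac{69}{143} \approx 0.48252$)
$x \left(c + \left(\left(f - 8\right) - 57\right)\right) = \frac{69 \left(192 - 191\right)}{143} = \frac{69}{143} \cdot 1 = \frac{69}{143}$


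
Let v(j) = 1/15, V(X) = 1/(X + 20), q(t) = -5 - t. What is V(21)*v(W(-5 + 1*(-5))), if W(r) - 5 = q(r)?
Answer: 1/615 ≈ 0.0016260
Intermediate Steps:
W(r) = -r (W(r) = 5 + (-5 - r) = -r)
V(X) = 1/(20 + X)
v(j) = 1/15
V(21)*v(W(-5 + 1*(-5))) = (1/15)/(20 + 21) = (1/15)/41 = (1/41)*(1/15) = 1/615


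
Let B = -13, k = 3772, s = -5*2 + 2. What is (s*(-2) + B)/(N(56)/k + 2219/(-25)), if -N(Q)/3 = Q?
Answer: -70725/2093567 ≈ -0.033782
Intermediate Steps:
N(Q) = -3*Q
s = -8 (s = -10 + 2 = -8)
(s*(-2) + B)/(N(56)/k + 2219/(-25)) = (-8*(-2) - 13)/(-3*56/3772 + 2219/(-25)) = (16 - 13)/(-168*1/3772 + 2219*(-1/25)) = 3/(-42/943 - 2219/25) = 3/(-2093567/23575) = 3*(-23575/2093567) = -70725/2093567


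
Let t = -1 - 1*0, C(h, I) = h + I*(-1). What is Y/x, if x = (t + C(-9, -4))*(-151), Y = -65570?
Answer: -32785/453 ≈ -72.373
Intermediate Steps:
C(h, I) = h - I
t = -1 (t = -1 + 0 = -1)
x = 906 (x = (-1 + (-9 - 1*(-4)))*(-151) = (-1 + (-9 + 4))*(-151) = (-1 - 5)*(-151) = -6*(-151) = 906)
Y/x = -65570/906 = -65570*1/906 = -32785/453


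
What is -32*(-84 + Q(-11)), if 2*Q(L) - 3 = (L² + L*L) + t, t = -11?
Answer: -1056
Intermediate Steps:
Q(L) = -4 + L² (Q(L) = 3/2 + ((L² + L*L) - 11)/2 = 3/2 + ((L² + L²) - 11)/2 = 3/2 + (2*L² - 11)/2 = 3/2 + (-11 + 2*L²)/2 = 3/2 + (-11/2 + L²) = -4 + L²)
-32*(-84 + Q(-11)) = -32*(-84 + (-4 + (-11)²)) = -32*(-84 + (-4 + 121)) = -32*(-84 + 117) = -32*33 = -1056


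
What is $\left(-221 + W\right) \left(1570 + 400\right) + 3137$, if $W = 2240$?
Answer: $3980567$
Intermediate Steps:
$\left(-221 + W\right) \left(1570 + 400\right) + 3137 = \left(-221 + 2240\right) \left(1570 + 400\right) + 3137 = 2019 \cdot 1970 + 3137 = 3977430 + 3137 = 3980567$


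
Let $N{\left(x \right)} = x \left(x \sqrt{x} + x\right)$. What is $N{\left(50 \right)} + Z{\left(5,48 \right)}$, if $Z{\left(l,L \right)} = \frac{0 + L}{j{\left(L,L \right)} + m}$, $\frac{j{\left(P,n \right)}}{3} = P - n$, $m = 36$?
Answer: $\frac{7504}{3} + 12500 \sqrt{2} \approx 20179.0$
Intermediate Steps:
$j{\left(P,n \right)} = - 3 n + 3 P$ ($j{\left(P,n \right)} = 3 \left(P - n\right) = - 3 n + 3 P$)
$Z{\left(l,L \right)} = \frac{L}{36}$ ($Z{\left(l,L \right)} = \frac{0 + L}{\left(- 3 L + 3 L\right) + 36} = \frac{L}{0 + 36} = \frac{L}{36}$)
$N{\left(x \right)} = x \left(x + x^{\frac{3}{2}}\right)$ ($N{\left(x \right)} = x \left(x^{\frac{3}{2}} + x\right) = x \left(x + x^{\frac{3}{2}}\right)$)
$N{\left(50 \right)} + Z{\left(5,48 \right)} = \left(50^{2} + 50^{\frac{5}{2}}\right) + \frac{1}{36} \cdot 48 = \left(2500 + 12500 \sqrt{2}\right) + \frac{4}{3} = \frac{7504}{3} + 12500 \sqrt{2}$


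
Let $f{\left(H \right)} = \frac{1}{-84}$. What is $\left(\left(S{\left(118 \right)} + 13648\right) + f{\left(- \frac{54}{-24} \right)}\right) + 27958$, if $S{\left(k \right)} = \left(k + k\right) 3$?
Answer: $\frac{3554375}{84} \approx 42314.0$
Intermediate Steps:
$f{\left(H \right)} = - \frac{1}{84}$
$S{\left(k \right)} = 6 k$ ($S{\left(k \right)} = 2 k 3 = 6 k$)
$\left(\left(S{\left(118 \right)} + 13648\right) + f{\left(- \frac{54}{-24} \right)}\right) + 27958 = \left(\left(6 \cdot 118 + 13648\right) - \frac{1}{84}\right) + 27958 = \left(\left(708 + 13648\right) - \frac{1}{84}\right) + 27958 = \left(14356 - \frac{1}{84}\right) + 27958 = \frac{1205903}{84} + 27958 = \frac{3554375}{84}$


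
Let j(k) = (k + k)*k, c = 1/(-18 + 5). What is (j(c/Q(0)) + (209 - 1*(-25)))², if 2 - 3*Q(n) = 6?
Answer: 100094406129/1827904 ≈ 54759.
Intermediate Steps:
Q(n) = -4/3 (Q(n) = ⅔ - ⅓*6 = ⅔ - 2 = -4/3)
c = -1/13 (c = 1/(-13) = -1/13 ≈ -0.076923)
j(k) = 2*k² (j(k) = (2*k)*k = 2*k²)
(j(c/Q(0)) + (209 - 1*(-25)))² = (2*(-1/(13*(-4/3)))² + (209 - 1*(-25)))² = (2*(-1/13*(-¾))² + (209 + 25))² = (2*(3/52)² + 234)² = (2*(9/2704) + 234)² = (9/1352 + 234)² = (316377/1352)² = 100094406129/1827904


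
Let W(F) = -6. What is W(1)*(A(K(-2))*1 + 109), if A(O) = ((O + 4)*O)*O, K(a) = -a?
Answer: -798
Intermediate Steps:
A(O) = O²*(4 + O) (A(O) = ((4 + O)*O)*O = (O*(4 + O))*O = O²*(4 + O))
W(1)*(A(K(-2))*1 + 109) = -6*(((-1*(-2))²*(4 - 1*(-2)))*1 + 109) = -6*((2²*(4 + 2))*1 + 109) = -6*((4*6)*1 + 109) = -6*(24*1 + 109) = -6*(24 + 109) = -6*133 = -798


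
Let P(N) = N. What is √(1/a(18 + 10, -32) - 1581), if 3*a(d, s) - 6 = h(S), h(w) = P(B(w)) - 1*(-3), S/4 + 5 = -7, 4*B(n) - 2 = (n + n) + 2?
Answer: I*√309918/14 ≈ 39.764*I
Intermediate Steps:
B(n) = 1 + n/2 (B(n) = ½ + ((n + n) + 2)/4 = ½ + (2*n + 2)/4 = ½ + (2 + 2*n)/4 = ½ + (½ + n/2) = 1 + n/2)
S = -48 (S = -20 + 4*(-7) = -20 - 28 = -48)
h(w) = 4 + w/2 (h(w) = (1 + w/2) - 1*(-3) = (1 + w/2) + 3 = 4 + w/2)
a(d, s) = -14/3 (a(d, s) = 2 + (4 + (½)*(-48))/3 = 2 + (4 - 24)/3 = 2 + (⅓)*(-20) = 2 - 20/3 = -14/3)
√(1/a(18 + 10, -32) - 1581) = √(1/(-14/3) - 1581) = √(-3/14 - 1581) = √(-22137/14) = I*√309918/14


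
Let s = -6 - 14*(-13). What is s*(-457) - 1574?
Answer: -82006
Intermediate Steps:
s = 176 (s = -6 + 182 = 176)
s*(-457) - 1574 = 176*(-457) - 1574 = -80432 - 1574 = -82006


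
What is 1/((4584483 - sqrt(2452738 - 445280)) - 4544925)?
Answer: 19779/781413953 + sqrt(2007458)/1562827906 ≈ 2.6218e-5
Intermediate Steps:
1/((4584483 - sqrt(2452738 - 445280)) - 4544925) = 1/((4584483 - sqrt(2007458)) - 4544925) = 1/(39558 - sqrt(2007458))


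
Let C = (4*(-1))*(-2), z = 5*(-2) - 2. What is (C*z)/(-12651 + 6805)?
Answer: 48/2923 ≈ 0.016421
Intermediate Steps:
z = -12 (z = -10 - 2 = -12)
C = 8 (C = -4*(-2) = 8)
(C*z)/(-12651 + 6805) = (8*(-12))/(-12651 + 6805) = -96/(-5846) = -96*(-1/5846) = 48/2923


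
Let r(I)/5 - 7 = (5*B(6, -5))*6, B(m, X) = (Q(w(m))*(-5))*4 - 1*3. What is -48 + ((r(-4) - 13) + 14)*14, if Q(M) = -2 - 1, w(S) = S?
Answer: 120156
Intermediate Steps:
Q(M) = -3
B(m, X) = 57 (B(m, X) = -3*(-5)*4 - 1*3 = 15*4 - 3 = 60 - 3 = 57)
r(I) = 8585 (r(I) = 35 + 5*((5*57)*6) = 35 + 5*(285*6) = 35 + 5*1710 = 35 + 8550 = 8585)
-48 + ((r(-4) - 13) + 14)*14 = -48 + ((8585 - 13) + 14)*14 = -48 + (8572 + 14)*14 = -48 + 8586*14 = -48 + 120204 = 120156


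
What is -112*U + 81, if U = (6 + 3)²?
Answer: -8991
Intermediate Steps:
U = 81 (U = 9² = 81)
-112*U + 81 = -112*81 + 81 = -9072 + 81 = -8991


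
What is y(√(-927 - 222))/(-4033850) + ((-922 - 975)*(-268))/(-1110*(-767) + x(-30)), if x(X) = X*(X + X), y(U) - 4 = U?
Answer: 102539489596/172077990225 - I*√1149/4033850 ≈ 0.59589 - 8.4031e-6*I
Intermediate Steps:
y(U) = 4 + U
x(X) = 2*X² (x(X) = X*(2*X) = 2*X²)
y(√(-927 - 222))/(-4033850) + ((-922 - 975)*(-268))/(-1110*(-767) + x(-30)) = (4 + √(-927 - 222))/(-4033850) + ((-922 - 975)*(-268))/(-1110*(-767) + 2*(-30)²) = (4 + √(-1149))*(-1/4033850) + (-1897*(-268))/(851370 + 2*900) = (4 + I*√1149)*(-1/4033850) + 508396/(851370 + 1800) = (-2/2016925 - I*√1149/4033850) + 508396/853170 = (-2/2016925 - I*√1149/4033850) + 508396*(1/853170) = (-2/2016925 - I*√1149/4033850) + 254198/426585 = 102539489596/172077990225 - I*√1149/4033850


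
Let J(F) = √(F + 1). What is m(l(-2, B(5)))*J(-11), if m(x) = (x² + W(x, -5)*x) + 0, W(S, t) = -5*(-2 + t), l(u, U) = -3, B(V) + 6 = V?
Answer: -96*I*√10 ≈ -303.58*I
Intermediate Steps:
B(V) = -6 + V
W(S, t) = 10 - 5*t
m(x) = x² + 35*x (m(x) = (x² + (10 - 5*(-5))*x) + 0 = (x² + (10 + 25)*x) + 0 = (x² + 35*x) + 0 = x² + 35*x)
J(F) = √(1 + F)
m(l(-2, B(5)))*J(-11) = (-3*(35 - 3))*√(1 - 11) = (-3*32)*√(-10) = -96*I*√10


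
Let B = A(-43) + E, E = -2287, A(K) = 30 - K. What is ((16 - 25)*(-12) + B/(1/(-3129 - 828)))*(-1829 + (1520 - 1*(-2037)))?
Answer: 15138845568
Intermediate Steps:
B = -2214 (B = (30 - 1*(-43)) - 2287 = (30 + 43) - 2287 = 73 - 2287 = -2214)
((16 - 25)*(-12) + B/(1/(-3129 - 828)))*(-1829 + (1520 - 1*(-2037))) = ((16 - 25)*(-12) - 2214/(1/(-3129 - 828)))*(-1829 + (1520 - 1*(-2037))) = (-9*(-12) - 2214/(1/(-3957)))*(-1829 + (1520 + 2037)) = (108 - 2214/(-1/3957))*(-1829 + 3557) = (108 - 2214*(-3957))*1728 = (108 + 8760798)*1728 = 8760906*1728 = 15138845568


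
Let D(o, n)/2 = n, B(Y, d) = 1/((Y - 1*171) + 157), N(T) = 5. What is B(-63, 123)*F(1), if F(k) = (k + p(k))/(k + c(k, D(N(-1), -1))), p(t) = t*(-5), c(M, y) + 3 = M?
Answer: -4/77 ≈ -0.051948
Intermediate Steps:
B(Y, d) = 1/(-14 + Y) (B(Y, d) = 1/((Y - 171) + 157) = 1/((-171 + Y) + 157) = 1/(-14 + Y))
D(o, n) = 2*n
c(M, y) = -3 + M
p(t) = -5*t
F(k) = -4*k/(-3 + 2*k) (F(k) = (k - 5*k)/(k + (-3 + k)) = (-4*k)/(-3 + 2*k) = -4*k/(-3 + 2*k))
B(-63, 123)*F(1) = (-4*1/(-3 + 2*1))/(-14 - 63) = (-4*1/(-3 + 2))/(-77) = -(-4)/(77*(-1)) = -(-4)*(-1)/77 = -1/77*4 = -4/77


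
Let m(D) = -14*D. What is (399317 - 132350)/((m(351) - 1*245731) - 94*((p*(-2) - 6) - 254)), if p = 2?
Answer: -266967/225829 ≈ -1.1822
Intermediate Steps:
(399317 - 132350)/((m(351) - 1*245731) - 94*((p*(-2) - 6) - 254)) = (399317 - 132350)/((-14*351 - 1*245731) - 94*((2*(-2) - 6) - 254)) = 266967/((-4914 - 245731) - 94*((-4 - 6) - 254)) = 266967/(-250645 - 94*(-10 - 254)) = 266967/(-250645 - 94*(-264)) = 266967/(-250645 + 24816) = 266967/(-225829) = 266967*(-1/225829) = -266967/225829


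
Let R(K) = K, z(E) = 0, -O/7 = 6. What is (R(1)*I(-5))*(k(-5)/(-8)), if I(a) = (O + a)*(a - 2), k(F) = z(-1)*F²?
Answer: 0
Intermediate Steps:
O = -42 (O = -7*6 = -42)
k(F) = 0 (k(F) = 0*F² = 0)
I(a) = (-42 + a)*(-2 + a) (I(a) = (-42 + a)*(a - 2) = (-42 + a)*(-2 + a))
(R(1)*I(-5))*(k(-5)/(-8)) = (1*(84 + (-5)² - 44*(-5)))*(0/(-8)) = (1*(84 + 25 + 220))*(0*(-⅛)) = (1*329)*0 = 329*0 = 0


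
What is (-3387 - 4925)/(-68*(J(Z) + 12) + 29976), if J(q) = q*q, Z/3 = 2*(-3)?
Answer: -1039/891 ≈ -1.1661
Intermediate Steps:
Z = -18 (Z = 3*(2*(-3)) = 3*(-6) = -18)
J(q) = q²
(-3387 - 4925)/(-68*(J(Z) + 12) + 29976) = (-3387 - 4925)/(-68*((-18)² + 12) + 29976) = -8312/(-68*(324 + 12) + 29976) = -8312/(-68*336 + 29976) = -8312/(-22848 + 29976) = -8312/7128 = -8312*1/7128 = -1039/891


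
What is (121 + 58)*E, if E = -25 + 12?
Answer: -2327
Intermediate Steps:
E = -13
(121 + 58)*E = (121 + 58)*(-13) = 179*(-13) = -2327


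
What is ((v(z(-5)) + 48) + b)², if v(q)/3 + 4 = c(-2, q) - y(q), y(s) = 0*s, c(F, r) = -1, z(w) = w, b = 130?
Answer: 26569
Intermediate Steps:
y(s) = 0
v(q) = -15 (v(q) = -12 + 3*(-1 - 1*0) = -12 + 3*(-1 + 0) = -12 + 3*(-1) = -12 - 3 = -15)
((v(z(-5)) + 48) + b)² = ((-15 + 48) + 130)² = (33 + 130)² = 163² = 26569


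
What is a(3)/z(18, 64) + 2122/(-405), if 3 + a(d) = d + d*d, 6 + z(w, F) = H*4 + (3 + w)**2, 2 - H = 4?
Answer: -902449/172935 ≈ -5.2184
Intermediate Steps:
H = -2 (H = 2 - 1*4 = 2 - 4 = -2)
z(w, F) = -14 + (3 + w)**2 (z(w, F) = -6 + (-2*4 + (3 + w)**2) = -6 + (-8 + (3 + w)**2) = -14 + (3 + w)**2)
a(d) = -3 + d + d**2 (a(d) = -3 + (d + d*d) = -3 + (d + d**2) = -3 + d + d**2)
a(3)/z(18, 64) + 2122/(-405) = (-3 + 3 + 3**2)/(-14 + (3 + 18)**2) + 2122/(-405) = (-3 + 3 + 9)/(-14 + 21**2) + 2122*(-1/405) = 9/(-14 + 441) - 2122/405 = 9/427 - 2122/405 = -902449/172935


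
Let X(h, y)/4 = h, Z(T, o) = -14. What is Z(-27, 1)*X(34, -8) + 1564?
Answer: -340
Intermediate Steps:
X(h, y) = 4*h
Z(-27, 1)*X(34, -8) + 1564 = -56*34 + 1564 = -14*136 + 1564 = -1904 + 1564 = -340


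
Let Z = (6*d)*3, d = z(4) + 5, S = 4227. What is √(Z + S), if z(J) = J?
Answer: √4389 ≈ 66.250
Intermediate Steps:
d = 9 (d = 4 + 5 = 9)
Z = 162 (Z = (6*9)*3 = 54*3 = 162)
√(Z + S) = √(162 + 4227) = √4389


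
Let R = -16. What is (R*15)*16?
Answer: -3840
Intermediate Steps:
(R*15)*16 = -16*15*16 = -240*16 = -3840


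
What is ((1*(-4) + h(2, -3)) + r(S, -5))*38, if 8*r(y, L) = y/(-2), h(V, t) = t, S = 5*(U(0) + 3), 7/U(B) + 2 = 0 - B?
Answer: -4161/16 ≈ -260.06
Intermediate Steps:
U(B) = 7/(-2 - B) (U(B) = 7/(-2 + (0 - B)) = 7/(-2 - B))
S = -5/2 (S = 5*(-7/(2 + 0) + 3) = 5*(-7/2 + 3) = 5*(-½) = -5/2 ≈ -2.5000)
r(y, L) = -y/16 (r(y, L) = (y/(-2))/8 = (y*(-½))/8 = (-y/2)/8 = -y/16)
((1*(-4) + h(2, -3)) + r(S, -5))*38 = ((1*(-4) - 3) - 1/16*(-5/2))*38 = ((-4 - 3) + 5/32)*38 = (-7 + 5/32)*38 = -219/32*38 = -4161/16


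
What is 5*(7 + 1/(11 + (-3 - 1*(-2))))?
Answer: 71/2 ≈ 35.500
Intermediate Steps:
5*(7 + 1/(11 + (-3 - 1*(-2)))) = 5*(7 + 1/(11 + (-3 + 2))) = 5*(7 + 1/(11 - 1)) = 5*(7 + 1/10) = 5*(7 + ⅒) = 5*(71/10) = 71/2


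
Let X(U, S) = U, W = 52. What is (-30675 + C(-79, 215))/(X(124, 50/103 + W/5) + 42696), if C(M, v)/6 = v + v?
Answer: -5619/8564 ≈ -0.65612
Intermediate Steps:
C(M, v) = 12*v (C(M, v) = 6*(v + v) = 6*(2*v) = 12*v)
(-30675 + C(-79, 215))/(X(124, 50/103 + W/5) + 42696) = (-30675 + 12*215)/(124 + 42696) = (-30675 + 2580)/42820 = -28095*1/42820 = -5619/8564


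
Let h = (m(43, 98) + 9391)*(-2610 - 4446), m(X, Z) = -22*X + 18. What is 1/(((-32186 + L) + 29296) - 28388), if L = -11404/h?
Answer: -14928732/466940876645 ≈ -3.1971e-5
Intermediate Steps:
m(X, Z) = 18 - 22*X
h = -59714928 (h = ((18 - 22*43) + 9391)*(-2610 - 4446) = ((18 - 946) + 9391)*(-7056) = (-928 + 9391)*(-7056) = 8463*(-7056) = -59714928)
L = 2851/14928732 (L = -11404/(-59714928) = -11404*(-1/59714928) = 2851/14928732 ≈ 0.00019097)
1/(((-32186 + L) + 29296) - 28388) = 1/(((-32186 + 2851/14928732) + 29296) - 28388) = 1/((-480496165301/14928732 + 29296) - 28388) = 1/(-43144032629/14928732 - 28388) = 1/(-466940876645/14928732) = -14928732/466940876645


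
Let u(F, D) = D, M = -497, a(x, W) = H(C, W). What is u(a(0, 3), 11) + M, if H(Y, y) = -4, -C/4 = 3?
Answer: -486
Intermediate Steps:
C = -12 (C = -4*3 = -12)
a(x, W) = -4
u(a(0, 3), 11) + M = 11 - 497 = -486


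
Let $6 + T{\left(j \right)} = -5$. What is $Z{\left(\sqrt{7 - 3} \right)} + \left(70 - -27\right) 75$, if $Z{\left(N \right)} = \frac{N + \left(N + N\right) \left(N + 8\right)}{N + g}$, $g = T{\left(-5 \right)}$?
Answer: $\frac{21811}{3} \approx 7270.3$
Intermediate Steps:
$T{\left(j \right)} = -11$ ($T{\left(j \right)} = -6 - 5 = -11$)
$g = -11$
$Z{\left(N \right)} = \frac{N + 2 N \left(8 + N\right)}{-11 + N}$ ($Z{\left(N \right)} = \frac{N + \left(N + N\right) \left(N + 8\right)}{N - 11} = \frac{N + 2 N \left(8 + N\right)}{-11 + N}$)
$Z{\left(\sqrt{7 - 3} \right)} + \left(70 - -27\right) 75 = \frac{\sqrt{7 - 3} \left(17 + 2 \sqrt{7 - 3}\right)}{-11 + \sqrt{7 - 3}} + \left(70 - -27\right) 75 = \frac{\sqrt{4} \left(17 + 2 \sqrt{4}\right)}{-11 + \sqrt{4}} + \left(70 + 27\right) 75 = \frac{2 \left(17 + 2 \cdot 2\right)}{-11 + 2} + 97 \cdot 75 = \frac{2 \left(17 + 4\right)}{-9} + 7275 = 2 \left(- \frac{1}{9}\right) 21 + 7275 = - \frac{14}{3} + 7275 = \frac{21811}{3}$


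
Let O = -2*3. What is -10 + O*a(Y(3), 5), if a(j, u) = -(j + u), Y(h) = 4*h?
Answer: 92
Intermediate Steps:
O = -6
a(j, u) = -j - u
-10 + O*a(Y(3), 5) = -10 - 6*(-4*3 - 1*5) = -10 - 6*(-1*12 - 5) = -10 - 6*(-12 - 5) = -10 - 6*(-17) = -10 + 102 = 92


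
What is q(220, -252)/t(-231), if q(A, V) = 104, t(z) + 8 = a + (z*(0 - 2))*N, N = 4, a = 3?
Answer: 104/1843 ≈ 0.056430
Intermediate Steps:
t(z) = -5 - 8*z (t(z) = -8 + (3 + (z*(0 - 2))*4) = -8 + (3 + (z*(-2))*4) = -8 + (3 - 2*z*4) = -8 + (3 - 8*z) = -5 - 8*z)
q(220, -252)/t(-231) = 104/(-5 - 8*(-231)) = 104/(-5 + 1848) = 104/1843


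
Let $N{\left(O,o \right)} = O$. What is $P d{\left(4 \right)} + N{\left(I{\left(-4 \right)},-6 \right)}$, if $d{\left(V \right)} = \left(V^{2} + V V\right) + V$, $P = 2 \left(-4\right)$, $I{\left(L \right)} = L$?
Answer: $-292$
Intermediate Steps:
$P = -8$
$d{\left(V \right)} = V + 2 V^{2}$ ($d{\left(V \right)} = \left(V^{2} + V^{2}\right) + V = 2 V^{2} + V = V + 2 V^{2}$)
$P d{\left(4 \right)} + N{\left(I{\left(-4 \right)},-6 \right)} = - 8 \cdot 4 \left(1 + 2 \cdot 4\right) - 4 = - 8 \cdot 4 \left(1 + 8\right) - 4 = - 8 \cdot 4 \cdot 9 - 4 = \left(-8\right) 36 - 4 = -288 - 4 = -292$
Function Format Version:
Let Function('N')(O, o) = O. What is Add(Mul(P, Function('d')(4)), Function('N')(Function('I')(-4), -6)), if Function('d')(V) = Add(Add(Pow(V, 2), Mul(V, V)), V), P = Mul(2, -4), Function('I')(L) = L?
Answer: -292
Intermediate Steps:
P = -8
Function('d')(V) = Add(V, Mul(2, Pow(V, 2))) (Function('d')(V) = Add(Add(Pow(V, 2), Pow(V, 2)), V) = Add(Mul(2, Pow(V, 2)), V) = Add(V, Mul(2, Pow(V, 2))))
Add(Mul(P, Function('d')(4)), Function('N')(Function('I')(-4), -6)) = Add(Mul(-8, Mul(4, Add(1, Mul(2, 4)))), -4) = Add(Mul(-8, Mul(4, Add(1, 8))), -4) = Add(Mul(-8, Mul(4, 9)), -4) = Add(Mul(-8, 36), -4) = Add(-288, -4) = -292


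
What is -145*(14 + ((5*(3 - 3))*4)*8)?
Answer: -2030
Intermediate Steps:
-145*(14 + ((5*(3 - 3))*4)*8) = -145*(14 + ((5*0)*4)*8) = -145*(14 + (0*4)*8) = -145*(14 + 0*8) = -145*(14 + 0) = -145*14 = -2030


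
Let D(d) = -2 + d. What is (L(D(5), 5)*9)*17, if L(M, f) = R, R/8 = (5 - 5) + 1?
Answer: 1224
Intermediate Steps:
R = 8 (R = 8*((5 - 5) + 1) = 8*(0 + 1) = 8*1 = 8)
L(M, f) = 8
(L(D(5), 5)*9)*17 = (8*9)*17 = 72*17 = 1224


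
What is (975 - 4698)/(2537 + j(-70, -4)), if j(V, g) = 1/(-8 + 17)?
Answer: -33507/22834 ≈ -1.4674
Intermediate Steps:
j(V, g) = ⅑ (j(V, g) = 1/9 = ⅑)
(975 - 4698)/(2537 + j(-70, -4)) = (975 - 4698)/(2537 + ⅑) = -3723/22834/9 = -3723*9/22834 = -33507/22834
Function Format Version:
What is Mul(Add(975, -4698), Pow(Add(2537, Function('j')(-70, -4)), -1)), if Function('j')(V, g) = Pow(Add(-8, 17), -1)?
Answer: Rational(-33507, 22834) ≈ -1.4674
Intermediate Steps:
Function('j')(V, g) = Rational(1, 9) (Function('j')(V, g) = Pow(9, -1) = Rational(1, 9))
Mul(Add(975, -4698), Pow(Add(2537, Function('j')(-70, -4)), -1)) = Mul(Add(975, -4698), Pow(Add(2537, Rational(1, 9)), -1)) = Mul(-3723, Pow(Rational(22834, 9), -1)) = Mul(-3723, Rational(9, 22834)) = Rational(-33507, 22834)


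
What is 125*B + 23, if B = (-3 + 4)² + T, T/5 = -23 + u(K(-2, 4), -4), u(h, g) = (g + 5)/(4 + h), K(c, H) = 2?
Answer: -84737/6 ≈ -14123.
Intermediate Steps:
u(h, g) = (5 + g)/(4 + h)
T = -685/6 (T = 5*(-23 + (5 - 4)/(4 + 2)) = 5*(-23 + 1/6) = 5*(-23 + (⅙)*1) = 5*(-23 + ⅙) = 5*(-137/6) = -685/6 ≈ -114.17)
B = -679/6 (B = (-3 + 4)² - 685/6 = 1² - 685/6 = 1 - 685/6 = -679/6 ≈ -113.17)
125*B + 23 = 125*(-679/6) + 23 = -84875/6 + 23 = -84737/6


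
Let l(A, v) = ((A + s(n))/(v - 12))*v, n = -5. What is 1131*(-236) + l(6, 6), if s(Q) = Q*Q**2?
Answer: -266797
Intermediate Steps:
s(Q) = Q**3
l(A, v) = v*(-125 + A)/(-12 + v) (l(A, v) = ((A + (-5)**3)/(v - 12))*v = ((A - 125)/(-12 + v))*v = ((-125 + A)/(-12 + v))*v = v*(-125 + A)/(-12 + v))
1131*(-236) + l(6, 6) = 1131*(-236) + 6*(-125 + 6)/(-12 + 6) = -266916 + 6*(-119)/(-6) = -266916 + 6*(-1/6)*(-119) = -266916 + 119 = -266797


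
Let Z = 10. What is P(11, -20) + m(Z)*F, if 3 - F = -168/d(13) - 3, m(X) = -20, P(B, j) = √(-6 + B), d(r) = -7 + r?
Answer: -680 + √5 ≈ -677.76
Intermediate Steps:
F = 34 (F = 3 - (-168/(-7 + 13) - 3) = 3 - (-168/6 - 3) = 3 - (-168*⅙ - 3) = 3 - (-28 - 3) = 3 - 1*(-31) = 3 + 31 = 34)
P(11, -20) + m(Z)*F = √(-6 + 11) - 20*34 = √5 - 680 = -680 + √5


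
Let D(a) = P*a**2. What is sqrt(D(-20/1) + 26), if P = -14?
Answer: I*sqrt(5574) ≈ 74.659*I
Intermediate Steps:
D(a) = -14*a**2
sqrt(D(-20/1) + 26) = sqrt(-14*(-20/1)**2 + 26) = sqrt(-14*(-20*1)**2 + 26) = sqrt(-14*(-20)**2 + 26) = sqrt(-14*400 + 26) = sqrt(-5600 + 26) = sqrt(-5574) = I*sqrt(5574)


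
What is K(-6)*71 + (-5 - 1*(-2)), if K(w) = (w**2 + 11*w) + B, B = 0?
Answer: -2133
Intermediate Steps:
K(w) = w**2 + 11*w (K(w) = (w**2 + 11*w) + 0 = w**2 + 11*w)
K(-6)*71 + (-5 - 1*(-2)) = -6*(11 - 6)*71 + (-5 - 1*(-2)) = -6*5*71 + (-5 + 2) = -30*71 - 3 = -2130 - 3 = -2133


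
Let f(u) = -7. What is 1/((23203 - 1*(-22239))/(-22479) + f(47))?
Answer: -22479/202795 ≈ -0.11085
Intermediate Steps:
1/((23203 - 1*(-22239))/(-22479) + f(47)) = 1/((23203 - 1*(-22239))/(-22479) - 7) = 1/((23203 + 22239)*(-1/22479) - 7) = 1/(45442*(-1/22479) - 7) = 1/(-45442/22479 - 7) = 1/(-202795/22479) = -22479/202795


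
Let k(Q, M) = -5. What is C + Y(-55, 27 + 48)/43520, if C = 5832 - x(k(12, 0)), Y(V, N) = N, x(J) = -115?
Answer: 51762703/8704 ≈ 5947.0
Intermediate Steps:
C = 5947 (C = 5832 - 1*(-115) = 5832 + 115 = 5947)
C + Y(-55, 27 + 48)/43520 = 5947 + (27 + 48)/43520 = 5947 + 75*(1/43520) = 5947 + 15/8704 = 51762703/8704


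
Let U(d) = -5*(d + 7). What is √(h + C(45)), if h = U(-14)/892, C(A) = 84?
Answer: √16716749/446 ≈ 9.1673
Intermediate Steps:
U(d) = -35 - 5*d (U(d) = -5*(7 + d) = -35 - 5*d)
h = 35/892 (h = (-35 - 5*(-14))/892 = (-35 + 70)*(1/892) = 35*(1/892) = 35/892 ≈ 0.039238)
√(h + C(45)) = √(35/892 + 84) = √(74963/892) = √16716749/446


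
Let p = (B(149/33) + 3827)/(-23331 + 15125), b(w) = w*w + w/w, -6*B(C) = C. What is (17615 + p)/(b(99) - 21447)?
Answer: -28619883023/18920656260 ≈ -1.5126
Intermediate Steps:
B(C) = -C/6
b(w) = 1 + w² (b(w) = w² + 1 = 1 + w²)
p = -757597/1624788 (p = (-149/(6*33) + 3827)/(-23331 + 15125) = (-149/(6*33) + 3827)/(-8206) = (-⅙*149/33 + 3827)*(-1/8206) = (-149/198 + 3827)*(-1/8206) = (757597/198)*(-1/8206) = -757597/1624788 ≈ -0.46627)
(17615 + p)/(b(99) - 21447) = (17615 - 757597/1624788)/((1 + 99²) - 21447) = 28619883023/(1624788*((1 + 9801) - 21447)) = 28619883023/(1624788*(9802 - 21447)) = (28619883023/1624788)/(-11645) = (28619883023/1624788)*(-1/11645) = -28619883023/18920656260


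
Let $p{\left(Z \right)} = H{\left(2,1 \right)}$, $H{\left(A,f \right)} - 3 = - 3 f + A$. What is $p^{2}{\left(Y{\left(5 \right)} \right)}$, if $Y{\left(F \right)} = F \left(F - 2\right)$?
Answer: $4$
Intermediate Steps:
$H{\left(A,f \right)} = 3 + A - 3 f$ ($H{\left(A,f \right)} = 3 + \left(- 3 f + A\right) = 3 + \left(A - 3 f\right) = 3 + A - 3 f$)
$Y{\left(F \right)} = F \left(-2 + F\right)$
$p{\left(Z \right)} = 2$ ($p{\left(Z \right)} = 3 + 2 - 3 = 2$)
$p^{2}{\left(Y{\left(5 \right)} \right)} = 2^{2} = 4$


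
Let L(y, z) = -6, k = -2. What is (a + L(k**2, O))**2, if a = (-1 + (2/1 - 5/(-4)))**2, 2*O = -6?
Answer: 225/256 ≈ 0.87891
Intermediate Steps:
O = -3 (O = (1/2)*(-6) = -3)
a = 81/16 (a = (-1 + (2*1 - 5*(-1/4)))**2 = (-1 + (2 + 5/4))**2 = (-1 + 13/4)**2 = (9/4)**2 = 81/16 ≈ 5.0625)
(a + L(k**2, O))**2 = (81/16 - 6)**2 = (-15/16)**2 = 225/256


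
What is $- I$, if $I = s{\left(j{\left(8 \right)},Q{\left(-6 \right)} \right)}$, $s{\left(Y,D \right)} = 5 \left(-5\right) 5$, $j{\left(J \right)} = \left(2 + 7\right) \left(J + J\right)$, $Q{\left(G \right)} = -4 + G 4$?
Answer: $125$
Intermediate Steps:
$Q{\left(G \right)} = -4 + 4 G$
$j{\left(J \right)} = 18 J$ ($j{\left(J \right)} = 9 \cdot 2 J = 18 J$)
$s{\left(Y,D \right)} = -125$ ($s{\left(Y,D \right)} = \left(-25\right) 5 = -125$)
$I = -125$
$- I = \left(-1\right) \left(-125\right) = 125$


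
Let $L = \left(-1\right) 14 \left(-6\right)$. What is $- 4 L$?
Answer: $-336$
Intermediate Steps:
$L = 84$ ($L = \left(-14\right) \left(-6\right) = 84$)
$- 4 L = \left(-4\right) 84 = -336$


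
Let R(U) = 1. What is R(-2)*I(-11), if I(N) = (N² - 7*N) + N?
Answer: 187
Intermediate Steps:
I(N) = N² - 6*N
R(-2)*I(-11) = 1*(-11*(-6 - 11)) = 1*(-11*(-17)) = 1*187 = 187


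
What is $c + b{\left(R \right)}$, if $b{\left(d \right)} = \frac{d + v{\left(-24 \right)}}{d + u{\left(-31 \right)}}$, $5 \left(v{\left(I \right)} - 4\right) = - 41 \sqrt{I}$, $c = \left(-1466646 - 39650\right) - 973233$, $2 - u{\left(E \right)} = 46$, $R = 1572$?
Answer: $- \frac{473589842}{191} - \frac{41 i \sqrt{6}}{3820} \approx -2.4795 \cdot 10^{6} - 0.02629 i$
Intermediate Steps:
$u{\left(E \right)} = -44$ ($u{\left(E \right)} = 2 - 46 = -44$)
$c = -2479529$ ($c = -1506296 - 973233 = -2479529$)
$v{\left(I \right)} = 4 - \frac{41 \sqrt{I}}{5}$ ($v{\left(I \right)} = 4 + \frac{\left(-41\right) \sqrt{I}}{5} = 4 - \frac{41 \sqrt{I}}{5}$)
$b{\left(d \right)} = \frac{4 + d - \frac{82 i \sqrt{6}}{5}}{-44 + d}$ ($b{\left(d \right)} = \frac{d + \left(4 - \frac{41 \sqrt{-24}}{5}\right)}{d - 44} = \frac{d + \left(4 - \frac{41 \cdot 2 i \sqrt{6}}{5}\right)}{-44 + d} = \frac{d + \left(4 - \frac{82 i \sqrt{6}}{5}\right)}{-44 + d} = \frac{4 + d - \frac{82 i \sqrt{6}}{5}}{-44 + d}$)
$c + b{\left(R \right)} = -2479529 + \frac{4 + 1572 - \frac{82 i \sqrt{6}}{5}}{-44 + 1572} = -2479529 + \frac{1576 - \frac{82 i \sqrt{6}}{5}}{1528} = -2479529 + \left(\frac{197}{191} - \frac{41 i \sqrt{6}}{3820}\right) = - \frac{473589842}{191} - \frac{41 i \sqrt{6}}{3820}$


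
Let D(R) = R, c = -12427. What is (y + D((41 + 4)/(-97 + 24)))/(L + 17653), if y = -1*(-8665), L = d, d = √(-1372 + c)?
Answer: 2791380625/5687470296 - 158125*I*√13799/5687470296 ≈ 0.49079 - 0.0032659*I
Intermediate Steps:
d = I*√13799 (d = √(-1372 - 12427) = √(-13799) = I*√13799 ≈ 117.47*I)
L = I*√13799 ≈ 117.47*I
y = 8665
(y + D((41 + 4)/(-97 + 24)))/(L + 17653) = (8665 + (41 + 4)/(-97 + 24))/(I*√13799 + 17653) = (8665 + 45/(-73))/(17653 + I*√13799) = (8665 + 45*(-1/73))/(17653 + I*√13799) = (8665 - 45/73)/(17653 + I*√13799) = 632500/(73*(17653 + I*√13799))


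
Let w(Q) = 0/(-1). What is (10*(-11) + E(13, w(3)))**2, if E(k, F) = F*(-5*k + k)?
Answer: 12100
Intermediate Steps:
w(Q) = 0 (w(Q) = 0*(-1) = 0)
E(k, F) = -4*F*k (E(k, F) = F*(-4*k) = -4*F*k)
(10*(-11) + E(13, w(3)))**2 = (10*(-11) - 4*0*13)**2 = (-110 + 0)**2 = (-110)**2 = 12100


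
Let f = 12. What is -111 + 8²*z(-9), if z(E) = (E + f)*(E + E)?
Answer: -3567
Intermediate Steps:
z(E) = 2*E*(12 + E) (z(E) = (E + 12)*(E + E) = (12 + E)*(2*E) = 2*E*(12 + E))
-111 + 8²*z(-9) = -111 + 8²*(2*(-9)*(12 - 9)) = -111 + 64*(2*(-9)*3) = -111 + 64*(-54) = -111 - 3456 = -3567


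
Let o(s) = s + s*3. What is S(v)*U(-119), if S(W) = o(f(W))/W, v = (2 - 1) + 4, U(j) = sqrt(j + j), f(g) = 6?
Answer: 24*I*sqrt(238)/5 ≈ 74.051*I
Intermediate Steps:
U(j) = sqrt(2)*sqrt(j) (U(j) = sqrt(2*j) = sqrt(2)*sqrt(j))
v = 5 (v = 1 + 4 = 5)
o(s) = 4*s (o(s) = s + 3*s = 4*s)
S(W) = 24/W (S(W) = (4*6)/W = 24/W)
S(v)*U(-119) = (24/5)*(sqrt(2)*sqrt(-119)) = (24*(1/5))*(sqrt(2)*(I*sqrt(119))) = 24*(I*sqrt(238))/5 = 24*I*sqrt(238)/5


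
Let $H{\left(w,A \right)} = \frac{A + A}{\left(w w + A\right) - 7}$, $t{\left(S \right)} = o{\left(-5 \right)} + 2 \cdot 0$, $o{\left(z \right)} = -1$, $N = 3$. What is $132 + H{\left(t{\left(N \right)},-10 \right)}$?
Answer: $\frac{533}{4} \approx 133.25$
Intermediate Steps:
$t{\left(S \right)} = -1$ ($t{\left(S \right)} = -1 + 2 \cdot 0 = -1 + 0 = -1$)
$H{\left(w,A \right)} = \frac{2 A}{-7 + A + w^{2}}$ ($H{\left(w,A \right)} = \frac{2 A}{\left(w^{2} + A\right) - 7} = \frac{2 A}{\left(A + w^{2}\right) - 7} = \frac{2 A}{-7 + A + w^{2}}$)
$132 + H{\left(t{\left(N \right)},-10 \right)} = 132 + 2 \left(-10\right) \frac{1}{-7 - 10 + \left(-1\right)^{2}} = 132 + 2 \left(-10\right) \frac{1}{-7 - 10 + 1} = 132 + 2 \left(-10\right) \frac{1}{-16} = 132 + 2 \left(-10\right) \left(- \frac{1}{16}\right) = 132 + \frac{5}{4} = \frac{533}{4}$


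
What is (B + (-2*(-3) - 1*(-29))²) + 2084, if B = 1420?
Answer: 4729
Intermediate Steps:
(B + (-2*(-3) - 1*(-29))²) + 2084 = (1420 + (-2*(-3) - 1*(-29))²) + 2084 = (1420 + (6 + 29)²) + 2084 = (1420 + 35²) + 2084 = (1420 + 1225) + 2084 = 2645 + 2084 = 4729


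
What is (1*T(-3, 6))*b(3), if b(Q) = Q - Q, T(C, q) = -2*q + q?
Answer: 0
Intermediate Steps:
T(C, q) = -q
b(Q) = 0
(1*T(-3, 6))*b(3) = (1*(-1*6))*0 = (1*(-6))*0 = -6*0 = 0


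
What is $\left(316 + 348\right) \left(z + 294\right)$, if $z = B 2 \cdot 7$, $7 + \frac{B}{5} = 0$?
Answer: $-130144$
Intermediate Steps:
$B = -35$ ($B = -35 + 5 \cdot 0 = -35 + 0 = -35$)
$z = -490$ ($z = \left(-35\right) 2 \cdot 7 = \left(-70\right) 7 = -490$)
$\left(316 + 348\right) \left(z + 294\right) = \left(316 + 348\right) \left(-490 + 294\right) = 664 \left(-196\right) = -130144$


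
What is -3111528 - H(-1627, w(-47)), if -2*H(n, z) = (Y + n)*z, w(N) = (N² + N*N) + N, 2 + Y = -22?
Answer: -13439577/2 ≈ -6.7198e+6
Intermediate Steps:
Y = -24 (Y = -2 - 22 = -24)
w(N) = N + 2*N² (w(N) = (N² + N²) + N = 2*N² + N = N + 2*N²)
H(n, z) = -z*(-24 + n)/2 (H(n, z) = -(-24 + n)*z/2 = -z*(-24 + n)/2)
-3111528 - H(-1627, w(-47)) = -3111528 - (-47*(1 + 2*(-47)))*(24 - 1*(-1627))/2 = -3111528 - (-47*(1 - 94))*(24 + 1627)/2 = -3111528 - (-47*(-93))*1651/2 = -3111528 - 4371*1651/2 = -3111528 - 1*7216521/2 = -3111528 - 7216521/2 = -13439577/2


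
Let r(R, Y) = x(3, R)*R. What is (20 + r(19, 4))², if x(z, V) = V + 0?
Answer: 145161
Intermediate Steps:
x(z, V) = V
r(R, Y) = R² (r(R, Y) = R*R = R²)
(20 + r(19, 4))² = (20 + 19²)² = (20 + 361)² = 381² = 145161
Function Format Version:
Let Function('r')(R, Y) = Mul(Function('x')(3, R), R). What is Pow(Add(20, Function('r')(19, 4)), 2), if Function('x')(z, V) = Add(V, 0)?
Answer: 145161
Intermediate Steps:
Function('x')(z, V) = V
Function('r')(R, Y) = Pow(R, 2) (Function('r')(R, Y) = Mul(R, R) = Pow(R, 2))
Pow(Add(20, Function('r')(19, 4)), 2) = Pow(Add(20, Pow(19, 2)), 2) = Pow(Add(20, 361), 2) = Pow(381, 2) = 145161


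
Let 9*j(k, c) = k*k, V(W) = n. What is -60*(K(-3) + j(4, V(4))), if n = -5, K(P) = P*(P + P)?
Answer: -3560/3 ≈ -1186.7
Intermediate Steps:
K(P) = 2*P² (K(P) = P*(2*P) = 2*P²)
V(W) = -5
j(k, c) = k²/9 (j(k, c) = (k*k)/9 = k²/9)
-60*(K(-3) + j(4, V(4))) = -60*(2*(-3)² + (⅑)*4²) = -60*(2*9 + (⅑)*16) = -60*(18 + 16/9) = -60*178/9 = -3560/3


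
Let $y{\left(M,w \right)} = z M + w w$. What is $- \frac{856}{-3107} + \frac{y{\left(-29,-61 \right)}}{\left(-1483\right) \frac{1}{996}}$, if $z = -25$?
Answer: $- \frac{13757197664}{4607681} \approx -2985.7$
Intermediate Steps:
$y{\left(M,w \right)} = w^{2} - 25 M$ ($y{\left(M,w \right)} = - 25 M + w w = - 25 M + w^{2} = w^{2} - 25 M$)
$- \frac{856}{-3107} + \frac{y{\left(-29,-61 \right)}}{\left(-1483\right) \frac{1}{996}} = - \frac{856}{-3107} + \frac{\left(-61\right)^{2} - -725}{\left(-1483\right) \frac{1}{996}} = \left(-856\right) \left(- \frac{1}{3107}\right) + \frac{3721 + 725}{\left(-1483\right) \frac{1}{996}} = \frac{856}{3107} + \frac{4446}{- \frac{1483}{996}} = \frac{856}{3107} + 4446 \left(- \frac{996}{1483}\right) = \frac{856}{3107} - \frac{4428216}{1483} = - \frac{13757197664}{4607681}$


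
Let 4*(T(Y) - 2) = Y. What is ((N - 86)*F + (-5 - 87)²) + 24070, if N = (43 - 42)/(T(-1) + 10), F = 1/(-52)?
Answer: 39758567/1222 ≈ 32536.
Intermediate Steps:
T(Y) = 2 + Y/4
F = -1/52 ≈ -0.019231
N = 4/47 (N = (43 - 42)/((2 + (¼)*(-1)) + 10) = 1/((2 - ¼) + 10) = 1/(7/4 + 10) = 1/(47/4) = 1*(4/47) = 4/47 ≈ 0.085106)
((N - 86)*F + (-5 - 87)²) + 24070 = ((4/47 - 86)*(-1/52) + (-5 - 87)²) + 24070 = (-4038/47*(-1/52) + (-92)²) + 24070 = (2019/1222 + 8464) + 24070 = 10345027/1222 + 24070 = 39758567/1222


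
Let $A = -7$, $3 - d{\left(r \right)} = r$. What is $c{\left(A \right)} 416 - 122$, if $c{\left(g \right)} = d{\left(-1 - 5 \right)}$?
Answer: $3622$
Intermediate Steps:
$d{\left(r \right)} = 3 - r$
$c{\left(g \right)} = 9$ ($c{\left(g \right)} = 3 - \left(-1 - 5\right) = 3 - -6 = 3 + 6 = 9$)
$c{\left(A \right)} 416 - 122 = 9 \cdot 416 - 122 = 3744 - 122 = 3622$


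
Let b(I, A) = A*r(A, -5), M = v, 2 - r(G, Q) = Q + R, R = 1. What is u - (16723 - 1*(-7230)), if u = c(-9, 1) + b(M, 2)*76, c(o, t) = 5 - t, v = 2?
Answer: -23037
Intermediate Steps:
r(G, Q) = 1 - Q (r(G, Q) = 2 - (Q + 1) = 2 - (1 + Q) = 2 + (-1 - Q) = 1 - Q)
M = 2
b(I, A) = 6*A (b(I, A) = A*(1 - 1*(-5)) = A*(1 + 5) = A*6 = 6*A)
u = 916 (u = (5 - 1*1) + (6*2)*76 = (5 - 1) + 12*76 = 4 + 912 = 916)
u - (16723 - 1*(-7230)) = 916 - (16723 - 1*(-7230)) = 916 - (16723 + 7230) = 916 - 1*23953 = 916 - 23953 = -23037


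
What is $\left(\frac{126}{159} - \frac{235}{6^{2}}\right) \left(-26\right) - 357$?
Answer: $- \frac{198319}{954} \approx -207.88$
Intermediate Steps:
$\left(\frac{126}{159} - \frac{235}{6^{2}}\right) \left(-26\right) - 357 = \left(126 \cdot \frac{1}{159} - \frac{235}{36}\right) \left(-26\right) - 357 = \left(\frac{42}{53} - \frac{235}{36}\right) \left(-26\right) - 357 = \left(- \frac{10943}{1908}\right) \left(-26\right) - 357 = \frac{142259}{954} - 357 = - \frac{198319}{954}$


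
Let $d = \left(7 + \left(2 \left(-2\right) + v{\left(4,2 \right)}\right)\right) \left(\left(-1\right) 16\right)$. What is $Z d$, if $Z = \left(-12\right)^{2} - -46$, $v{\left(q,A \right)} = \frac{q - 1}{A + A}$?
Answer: $-11400$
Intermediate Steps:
$v{\left(q,A \right)} = \frac{-1 + q}{2 A}$
$Z = 190$ ($Z = 144 + 46 = 190$)
$d = -60$ ($d = \left(7 + \left(2 \left(-2\right) + \frac{-1 + 4}{2 \cdot 2}\right)\right) \left(\left(-1\right) 16\right) = \left(7 - \left(4 - \frac{3}{4}\right)\right) \left(-16\right) = \left(7 + \left(-4 + \frac{3}{4}\right)\right) \left(-16\right) = \left(7 - \frac{13}{4}\right) \left(-16\right) = \frac{15}{4} \left(-16\right) = -60$)
$Z d = 190 \left(-60\right) = -11400$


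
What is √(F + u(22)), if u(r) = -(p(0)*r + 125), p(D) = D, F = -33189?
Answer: I*√33314 ≈ 182.52*I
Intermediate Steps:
u(r) = -125 (u(r) = -(0*r + 125) = -(0 + 125) = -1*125 = -125)
√(F + u(22)) = √(-33189 - 125) = √(-33314) = I*√33314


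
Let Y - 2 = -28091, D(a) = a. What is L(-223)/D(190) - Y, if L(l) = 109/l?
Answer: 1190130821/42370 ≈ 28089.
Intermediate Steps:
Y = -28089 (Y = 2 - 28091 = -28089)
L(-223)/D(190) - Y = (109/(-223))/190 - 1*(-28089) = (109*(-1/223))*(1/190) + 28089 = -109/223*1/190 + 28089 = -109/42370 + 28089 = 1190130821/42370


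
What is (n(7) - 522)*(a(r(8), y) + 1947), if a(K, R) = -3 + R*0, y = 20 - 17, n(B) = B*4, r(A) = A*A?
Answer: -960336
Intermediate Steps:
r(A) = A**2
n(B) = 4*B
y = 3
a(K, R) = -3 (a(K, R) = -3 + 0 = -3)
(n(7) - 522)*(a(r(8), y) + 1947) = (4*7 - 522)*(-3 + 1947) = (28 - 522)*1944 = -494*1944 = -960336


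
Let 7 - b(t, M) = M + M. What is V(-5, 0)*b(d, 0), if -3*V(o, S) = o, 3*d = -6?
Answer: 35/3 ≈ 11.667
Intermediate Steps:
d = -2 (d = (⅓)*(-6) = -2)
b(t, M) = 7 - 2*M (b(t, M) = 7 - (M + M) = 7 - 2*M)
V(o, S) = -o/3
V(-5, 0)*b(d, 0) = (-⅓*(-5))*(7 - 2*0) = 5*(7 + 0)/3 = (5/3)*7 = 35/3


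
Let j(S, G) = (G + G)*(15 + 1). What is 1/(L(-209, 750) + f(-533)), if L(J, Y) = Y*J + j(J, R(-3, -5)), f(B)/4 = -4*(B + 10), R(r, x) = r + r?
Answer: -1/148574 ≈ -6.7307e-6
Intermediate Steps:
R(r, x) = 2*r
j(S, G) = 32*G (j(S, G) = (2*G)*16 = 32*G)
f(B) = -160 - 16*B (f(B) = 4*(-4*(B + 10)) = 4*(-4*(10 + B)) = 4*(-40 - 4*B) = -160 - 16*B)
L(J, Y) = -192 + J*Y (L(J, Y) = Y*J + 32*(2*(-3)) = J*Y + 32*(-6) = J*Y - 192 = -192 + J*Y)
1/(L(-209, 750) + f(-533)) = 1/((-192 - 209*750) + (-160 - 16*(-533))) = 1/((-192 - 156750) + (-160 + 8528)) = 1/(-156942 + 8368) = 1/(-148574) = -1/148574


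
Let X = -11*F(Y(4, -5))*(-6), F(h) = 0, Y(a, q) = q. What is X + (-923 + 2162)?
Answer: 1239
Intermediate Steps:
X = 0 (X = -11*0*(-6) = 0*(-6) = 0)
X + (-923 + 2162) = 0 + (-923 + 2162) = 0 + 1239 = 1239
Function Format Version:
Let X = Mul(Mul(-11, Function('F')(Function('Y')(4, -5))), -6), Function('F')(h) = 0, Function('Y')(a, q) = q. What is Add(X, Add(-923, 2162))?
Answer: 1239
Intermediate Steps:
X = 0 (X = Mul(Mul(-11, 0), -6) = Mul(0, -6) = 0)
Add(X, Add(-923, 2162)) = Add(0, Add(-923, 2162)) = Add(0, 1239) = 1239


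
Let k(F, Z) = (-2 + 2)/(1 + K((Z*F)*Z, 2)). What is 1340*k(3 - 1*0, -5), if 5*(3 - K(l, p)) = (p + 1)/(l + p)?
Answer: 0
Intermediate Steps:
K(l, p) = 3 - (1 + p)/(5*(l + p)) (K(l, p) = 3 - (p + 1)/(5*(l + p)) = 3 - (1 + p)/(5*(l + p)))
k(F, Z) = 0 (k(F, Z) = (-2 + 2)/(1 + (-1 + 14*2 + 15*((Z*F)*Z))/(5*((Z*F)*Z + 2))) = 0/(1 + (-1 + 28 + 15*((F*Z)*Z))/(5*((F*Z)*Z + 2))) = 0/(1 + (-1 + 28 + 15*(F*Z²))/(5*(F*Z² + 2))) = 0/(1 + (-1 + 28 + 15*F*Z²)/(5*(2 + F*Z²))) = 0/(1 + (27 + 15*F*Z²)/(5*(2 + F*Z²))) = 0)
1340*k(3 - 1*0, -5) = 1340*0 = 0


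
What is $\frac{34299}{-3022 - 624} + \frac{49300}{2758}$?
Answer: $\frac{42575579}{5027834} \approx 8.468$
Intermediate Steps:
$\frac{34299}{-3022 - 624} + \frac{49300}{2758} = \frac{34299}{-3022 - 624} + 49300 \cdot \frac{1}{2758} = \frac{34299}{-3646} + \frac{24650}{1379} = 34299 \left(- \frac{1}{3646}\right) + \frac{24650}{1379} = - \frac{34299}{3646} + \frac{24650}{1379} = \frac{42575579}{5027834}$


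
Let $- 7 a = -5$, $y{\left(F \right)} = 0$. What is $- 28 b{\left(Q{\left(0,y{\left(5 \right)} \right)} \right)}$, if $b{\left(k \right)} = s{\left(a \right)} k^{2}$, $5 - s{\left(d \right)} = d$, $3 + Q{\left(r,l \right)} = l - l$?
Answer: $-1080$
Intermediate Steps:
$Q{\left(r,l \right)} = -3$ ($Q{\left(r,l \right)} = -3 + \left(l - l\right) = -3 + 0 = -3$)
$a = \frac{5}{7}$ ($a = \left(- \frac{1}{7}\right) \left(-5\right) = \frac{5}{7} \approx 0.71429$)
$s{\left(d \right)} = 5 - d$
$b{\left(k \right)} = \frac{30 k^{2}}{7}$ ($b{\left(k \right)} = \left(5 - \frac{5}{7}\right) k^{2} = \frac{30 k^{2}}{7}$)
$- 28 b{\left(Q{\left(0,y{\left(5 \right)} \right)} \right)} = - 28 \frac{30 \left(-3\right)^{2}}{7} = - 28 \cdot \frac{30}{7} \cdot 9 = \left(-28\right) \frac{270}{7} = -1080$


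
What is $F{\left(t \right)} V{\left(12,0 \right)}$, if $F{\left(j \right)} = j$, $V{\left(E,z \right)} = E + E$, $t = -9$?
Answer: $-216$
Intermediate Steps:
$V{\left(E,z \right)} = 2 E$
$F{\left(t \right)} V{\left(12,0 \right)} = - 9 \cdot 2 \cdot 12 = \left(-9\right) 24 = -216$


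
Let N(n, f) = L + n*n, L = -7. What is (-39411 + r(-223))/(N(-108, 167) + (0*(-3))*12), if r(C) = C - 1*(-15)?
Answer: -39619/11657 ≈ -3.3987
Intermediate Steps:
r(C) = 15 + C (r(C) = C + 15 = 15 + C)
N(n, f) = -7 + n² (N(n, f) = -7 + n*n = -7 + n²)
(-39411 + r(-223))/(N(-108, 167) + (0*(-3))*12) = (-39411 + (15 - 223))/((-7 + (-108)²) + (0*(-3))*12) = (-39411 - 208)/((-7 + 11664) + 0*12) = -39619/(11657 + 0) = -39619/11657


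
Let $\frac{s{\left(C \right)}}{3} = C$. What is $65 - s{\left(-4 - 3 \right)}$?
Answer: $86$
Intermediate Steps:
$s{\left(C \right)} = 3 C$
$65 - s{\left(-4 - 3 \right)} = 65 - 3 \left(-4 - 3\right) = 65 - 3 \left(-7\right) = 65 - -21 = 65 + 21 = 86$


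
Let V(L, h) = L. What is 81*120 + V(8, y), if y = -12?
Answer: 9728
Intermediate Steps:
81*120 + V(8, y) = 81*120 + 8 = 9720 + 8 = 9728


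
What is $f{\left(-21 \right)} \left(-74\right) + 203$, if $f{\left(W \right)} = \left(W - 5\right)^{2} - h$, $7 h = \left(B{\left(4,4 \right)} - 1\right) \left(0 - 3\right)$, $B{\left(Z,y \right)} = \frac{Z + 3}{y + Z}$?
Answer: $- \frac{1394877}{28} \approx -49817.0$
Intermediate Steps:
$B{\left(Z,y \right)} = \frac{3 + Z}{Z + y}$
$h = \frac{3}{56}$ ($h = \frac{\left(\frac{3 + 4}{4 + 4} - 1\right) \left(0 - 3\right)}{7} = \frac{\left(\frac{1}{8} \cdot 7 - 1\right) \left(-3\right)}{7} = \frac{\left(\frac{7}{8} - 1\right) \left(-3\right)}{7} = \frac{\left(- \frac{1}{8}\right) \left(-3\right)}{7} = \frac{1}{7} \cdot \frac{3}{8} = \frac{3}{56} \approx 0.053571$)
$f{\left(W \right)} = - \frac{3}{56} + \left(-5 + W\right)^{2}$ ($f{\left(W \right)} = \left(W - 5\right)^{2} - \frac{3}{56} = \left(-5 + W\right)^{2} - \frac{3}{56} = - \frac{3}{56} + \left(-5 + W\right)^{2}$)
$f{\left(-21 \right)} \left(-74\right) + 203 = \left(- \frac{3}{56} + \left(-5 - 21\right)^{2}\right) \left(-74\right) + 203 = \left(- \frac{3}{56} + \left(-26\right)^{2}\right) \left(-74\right) + 203 = \left(- \frac{3}{56} + 676\right) \left(-74\right) + 203 = \frac{37853}{56} \left(-74\right) + 203 = - \frac{1400561}{28} + 203 = - \frac{1394877}{28}$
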